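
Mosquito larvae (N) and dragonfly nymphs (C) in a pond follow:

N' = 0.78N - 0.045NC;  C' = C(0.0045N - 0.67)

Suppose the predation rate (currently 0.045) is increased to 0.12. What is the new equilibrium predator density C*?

C* ≈ 6.5

At the interior fixed point, setting dN/dt = 0 with N > 0 fixes C* = (prey growth rate)/(NC coefficient) — independent of the other coefficients.
With the change, C* = 0.78/0.12 = 6.5; it falls from 17.3.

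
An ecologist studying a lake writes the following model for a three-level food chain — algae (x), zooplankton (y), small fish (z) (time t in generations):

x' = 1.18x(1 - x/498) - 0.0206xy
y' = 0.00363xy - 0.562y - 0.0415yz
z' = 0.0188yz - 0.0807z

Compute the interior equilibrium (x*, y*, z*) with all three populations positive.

x* ≈ 461, y* ≈ 4.29, z* ≈ 26.8

From dz/dt = 0: 0.0188y* = 0.0807, so y* = 4.29.
From dx/dt = 0: 1.18(1 - x*/498) = 0.0206·4.29, giving x* = 498·(1 - 0.0749) = 461.
From dy/dt = 0: 0.00363·461 - 0.562 = 0.0415z*, so z* = 1.11/0.0415 = 26.8.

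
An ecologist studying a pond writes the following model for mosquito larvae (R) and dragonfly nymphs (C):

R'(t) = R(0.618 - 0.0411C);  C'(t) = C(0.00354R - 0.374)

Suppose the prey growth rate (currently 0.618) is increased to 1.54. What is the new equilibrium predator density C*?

C* ≈ 37.5

At the interior fixed point, setting dR/dt = 0 with R > 0 fixes C* = (prey growth rate)/(RC coefficient) — independent of the other coefficients.
With the change, C* = 1.54/0.0411 = 37.5; it rises from 15.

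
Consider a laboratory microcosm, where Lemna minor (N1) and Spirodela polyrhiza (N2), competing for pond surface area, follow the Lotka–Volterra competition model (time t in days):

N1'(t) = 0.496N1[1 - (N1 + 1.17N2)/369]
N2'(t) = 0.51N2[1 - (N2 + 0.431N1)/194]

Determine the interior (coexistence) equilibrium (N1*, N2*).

Setting both brackets to zero gives the nullclines N1 + 1.17N2 = 369 and 0.431N1 + N2 = 194.
Substituting N2 = 194 - 0.431N1 into the first: N1(1 - 1.17·0.431) = 369 - 1.17·194.
So N1* = 142/0.496 = 286, and then N2* = 194 - 0.431·286 = 70.5.

N1* ≈ 286, N2* ≈ 70.5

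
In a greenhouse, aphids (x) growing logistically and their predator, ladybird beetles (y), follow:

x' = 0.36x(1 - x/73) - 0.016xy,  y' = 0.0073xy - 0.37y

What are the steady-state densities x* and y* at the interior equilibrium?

From dy/dt = 0 with y > 0: 0.0073x* = 0.37, so x* = 50.7.
Substitute into dx/dt = 0: 0.36(1 - 50.7/73) = 0.016y*.
The bracket is 0.306, giving y* = 0.11/0.016 = 6.88.

x* ≈ 50.7, y* ≈ 6.88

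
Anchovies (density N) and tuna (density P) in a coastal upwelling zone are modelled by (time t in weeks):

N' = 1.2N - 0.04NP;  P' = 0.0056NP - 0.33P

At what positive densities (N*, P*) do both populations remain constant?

N* ≈ 58.9, P* ≈ 30

Set dP/dt = 0 with P > 0: 0.0056N - 0.33 = 0, so N* = 0.33/0.0056 = 58.9.
Set dN/dt = 0 with N > 0: 1.2 - 0.04P = 0, so P* = 1.2/0.04 = 30.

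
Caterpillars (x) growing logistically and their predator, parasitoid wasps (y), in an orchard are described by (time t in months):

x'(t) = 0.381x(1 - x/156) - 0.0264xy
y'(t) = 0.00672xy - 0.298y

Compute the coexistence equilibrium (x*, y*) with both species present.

From dy/dt = 0 with y > 0: 0.00672x* = 0.298, so x* = 44.3.
Substitute into dx/dt = 0: 0.381(1 - 44.3/156) = 0.0264y*.
The bracket is 0.716, giving y* = 0.273/0.0264 = 10.3.

x* ≈ 44.3, y* ≈ 10.3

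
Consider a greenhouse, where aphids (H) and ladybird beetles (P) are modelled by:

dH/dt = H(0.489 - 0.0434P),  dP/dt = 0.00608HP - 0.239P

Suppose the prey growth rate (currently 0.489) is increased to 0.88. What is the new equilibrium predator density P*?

P* ≈ 20.3

At the interior fixed point, setting dH/dt = 0 with H > 0 fixes P* = (prey growth rate)/(HP coefficient) — independent of the other coefficients.
With the change, P* = 0.88/0.0434 = 20.3; it rises from 11.3.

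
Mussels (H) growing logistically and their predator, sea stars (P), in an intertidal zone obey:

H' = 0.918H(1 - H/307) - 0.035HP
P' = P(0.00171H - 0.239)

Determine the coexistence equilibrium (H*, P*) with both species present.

From dP/dt = 0 with P > 0: 0.00171H* = 0.239, so H* = 140.
Substitute into dH/dt = 0: 0.918(1 - 140/307) = 0.035P*.
The bracket is 0.545, giving P* = 0.5/0.035 = 14.3.

H* ≈ 140, P* ≈ 14.3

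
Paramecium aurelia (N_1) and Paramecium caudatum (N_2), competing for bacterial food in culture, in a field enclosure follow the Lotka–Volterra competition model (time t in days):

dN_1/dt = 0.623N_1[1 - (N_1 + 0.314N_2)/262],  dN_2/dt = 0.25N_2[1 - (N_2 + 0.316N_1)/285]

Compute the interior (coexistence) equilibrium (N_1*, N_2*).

Setting both brackets to zero gives the nullclines N_1 + 0.314N_2 = 262 and 0.316N_1 + N_2 = 285.
Substituting N_2 = 285 - 0.316N_1 into the first: N_1(1 - 0.314·0.316) = 262 - 0.314·285.
So N_1* = 173/0.901 = 192, and then N_2* = 285 - 0.316·192 = 224.

N_1* ≈ 192, N_2* ≈ 224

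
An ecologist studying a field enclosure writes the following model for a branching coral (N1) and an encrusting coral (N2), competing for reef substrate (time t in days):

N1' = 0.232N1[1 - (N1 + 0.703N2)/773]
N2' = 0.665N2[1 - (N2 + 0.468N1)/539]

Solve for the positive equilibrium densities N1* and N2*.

Setting both brackets to zero gives the nullclines N1 + 0.703N2 = 773 and 0.468N1 + N2 = 539.
Substituting N2 = 539 - 0.468N1 into the first: N1(1 - 0.703·0.468) = 773 - 0.703·539.
So N1* = 394/0.671 = 587, and then N2* = 539 - 0.468·587 = 264.

N1* ≈ 587, N2* ≈ 264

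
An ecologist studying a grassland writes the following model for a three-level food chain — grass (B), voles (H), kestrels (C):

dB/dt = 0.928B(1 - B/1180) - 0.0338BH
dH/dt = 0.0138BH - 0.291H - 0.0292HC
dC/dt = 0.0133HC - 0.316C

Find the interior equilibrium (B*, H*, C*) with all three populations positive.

From dC/dt = 0: 0.0133H* = 0.316, so H* = 23.8.
From dB/dt = 0: 0.928(1 - B*/1180) = 0.0338·23.8, giving B* = 1180·(1 - 0.865) = 159.
From dH/dt = 0: 0.0138·159 - 0.291 = 0.0292C*, so C* = 1.9/0.0292 = 65.1.

B* ≈ 159, H* ≈ 23.8, C* ≈ 65.1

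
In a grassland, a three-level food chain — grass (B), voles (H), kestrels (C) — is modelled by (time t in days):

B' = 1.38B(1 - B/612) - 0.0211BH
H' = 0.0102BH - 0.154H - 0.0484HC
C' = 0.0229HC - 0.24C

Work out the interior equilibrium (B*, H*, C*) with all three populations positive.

From dC/dt = 0: 0.0229H* = 0.24, so H* = 10.5.
From dB/dt = 0: 1.38(1 - B*/612) = 0.0211·10.5, giving B* = 612·(1 - 0.16) = 514.
From dH/dt = 0: 0.0102·514 - 0.154 = 0.0484C*, so C* = 5.09/0.0484 = 105.

B* ≈ 514, H* ≈ 10.5, C* ≈ 105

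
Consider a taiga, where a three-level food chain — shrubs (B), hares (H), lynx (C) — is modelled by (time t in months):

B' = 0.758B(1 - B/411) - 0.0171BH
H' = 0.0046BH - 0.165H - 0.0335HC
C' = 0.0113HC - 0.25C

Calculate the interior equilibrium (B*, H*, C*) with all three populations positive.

From dC/dt = 0: 0.0113H* = 0.25, so H* = 22.1.
From dB/dt = 0: 0.758(1 - B*/411) = 0.0171·22.1, giving B* = 411·(1 - 0.499) = 206.
From dH/dt = 0: 0.0046·206 - 0.165 = 0.0335C*, so C* = 0.782/0.0335 = 23.3.

B* ≈ 206, H* ≈ 22.1, C* ≈ 23.3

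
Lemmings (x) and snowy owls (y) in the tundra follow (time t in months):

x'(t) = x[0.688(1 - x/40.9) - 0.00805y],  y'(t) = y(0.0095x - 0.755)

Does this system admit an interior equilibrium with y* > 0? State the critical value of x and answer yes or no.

The predator equation gives dy/dt > 0 only when x > 0.755/0.0095 = 79.5.
Without the predator, x → K = 40.9. Since 40.9 < 79.5, the predator cannot invade.

Threshold x = 79.5; K < 79.5, so no, the predator goes extinct.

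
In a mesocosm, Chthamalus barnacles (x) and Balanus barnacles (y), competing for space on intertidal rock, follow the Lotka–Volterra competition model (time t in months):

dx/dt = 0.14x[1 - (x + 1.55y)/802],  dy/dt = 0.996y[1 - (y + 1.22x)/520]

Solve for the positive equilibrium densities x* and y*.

Setting both brackets to zero gives the nullclines x + 1.55y = 802 and 1.22x + y = 520.
Substituting y = 520 - 1.22x into the first: x(1 - 1.55·1.22) = 802 - 1.55·520.
So x* = -4/-0.891 = 4.49, and then y* = 520 - 1.22·4.49 = 515.

x* ≈ 4.49, y* ≈ 515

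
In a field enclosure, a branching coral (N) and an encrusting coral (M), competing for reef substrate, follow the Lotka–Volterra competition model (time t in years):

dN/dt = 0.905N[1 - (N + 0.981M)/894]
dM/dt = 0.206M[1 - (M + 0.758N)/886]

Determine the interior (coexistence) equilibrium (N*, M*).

Setting both brackets to zero gives the nullclines N + 0.981M = 894 and 0.758N + M = 886.
Substituting M = 886 - 0.758N into the first: N(1 - 0.981·0.758) = 894 - 0.981·886.
So N* = 24.8/0.256 = 96.9, and then M* = 886 - 0.758·96.9 = 813.

N* ≈ 96.9, M* ≈ 813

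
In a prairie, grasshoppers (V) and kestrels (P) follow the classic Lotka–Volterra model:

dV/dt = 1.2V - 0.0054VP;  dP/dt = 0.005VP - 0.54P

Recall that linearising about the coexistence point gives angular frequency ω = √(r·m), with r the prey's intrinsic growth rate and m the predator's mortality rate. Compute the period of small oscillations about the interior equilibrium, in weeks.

Here r = 1.2 and m = 0.54, so r·m = 0.648.
ω = √0.648 = 0.805 per week, hence T = 2π/ω ≈ 7.81 weeks.

T ≈ 7.81 weeks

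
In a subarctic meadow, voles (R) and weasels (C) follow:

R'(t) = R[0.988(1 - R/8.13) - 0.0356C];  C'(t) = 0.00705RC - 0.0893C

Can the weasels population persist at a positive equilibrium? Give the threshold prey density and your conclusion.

Threshold R = 12.7; K < 12.7, so no, the predator goes extinct.

The predator equation gives dC/dt > 0 only when R > 0.0893/0.00705 = 12.7.
Without the predator, R → K = 8.13. Since 8.13 < 12.7, the predator cannot invade.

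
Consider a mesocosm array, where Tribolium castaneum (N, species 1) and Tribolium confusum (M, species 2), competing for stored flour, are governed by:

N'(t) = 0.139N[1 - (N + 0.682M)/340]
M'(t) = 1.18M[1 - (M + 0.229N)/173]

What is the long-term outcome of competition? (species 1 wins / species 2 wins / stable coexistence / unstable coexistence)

Compare the nullcline intercepts: K1/α12 = 340/0.682 = 499 > K2 = 173; K2/α21 = 173/0.229 = 755 > K1 = 340.
Since both inequalities hold, each species can invade when rare, so the interior equilibrium is stable.

stable coexistence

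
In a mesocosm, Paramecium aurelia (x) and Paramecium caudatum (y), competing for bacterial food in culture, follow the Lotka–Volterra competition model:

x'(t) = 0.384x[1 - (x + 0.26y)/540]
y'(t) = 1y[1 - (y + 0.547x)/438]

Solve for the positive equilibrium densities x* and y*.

x* ≈ 497, y* ≈ 166

Setting both brackets to zero gives the nullclines x + 0.26y = 540 and 0.547x + y = 438.
Substituting y = 438 - 0.547x into the first: x(1 - 0.26·0.547) = 540 - 0.26·438.
So x* = 426/0.858 = 497, and then y* = 438 - 0.547·497 = 166.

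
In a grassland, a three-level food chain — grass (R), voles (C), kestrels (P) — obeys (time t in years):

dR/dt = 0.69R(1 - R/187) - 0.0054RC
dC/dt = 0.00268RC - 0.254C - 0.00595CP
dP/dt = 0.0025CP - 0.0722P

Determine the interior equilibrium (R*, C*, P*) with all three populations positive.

From dP/dt = 0: 0.0025C* = 0.0722, so C* = 28.9.
From dR/dt = 0: 0.69(1 - R*/187) = 0.0054·28.9, giving R* = 187·(1 - 0.226) = 145.
From dC/dt = 0: 0.00268·145 - 0.254 = 0.00595P*, so P* = 0.134/0.00595 = 22.5.

R* ≈ 145, C* ≈ 28.9, P* ≈ 22.5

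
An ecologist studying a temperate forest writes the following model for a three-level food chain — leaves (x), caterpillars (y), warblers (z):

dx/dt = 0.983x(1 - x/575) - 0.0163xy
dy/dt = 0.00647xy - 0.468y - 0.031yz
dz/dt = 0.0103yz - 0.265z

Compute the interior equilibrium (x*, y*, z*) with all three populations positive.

x* ≈ 330, y* ≈ 25.7, z* ≈ 53.7

From dz/dt = 0: 0.0103y* = 0.265, so y* = 25.7.
From dx/dt = 0: 0.983(1 - x*/575) = 0.0163·25.7, giving x* = 575·(1 - 0.427) = 330.
From dy/dt = 0: 0.00647·330 - 0.468 = 0.031z*, so z* = 1.67/0.031 = 53.7.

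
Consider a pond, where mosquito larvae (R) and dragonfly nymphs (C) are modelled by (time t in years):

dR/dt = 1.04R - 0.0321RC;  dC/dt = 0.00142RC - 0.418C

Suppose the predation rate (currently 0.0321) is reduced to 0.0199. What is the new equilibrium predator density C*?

At the interior fixed point, setting dR/dt = 0 with R > 0 fixes C* = (prey growth rate)/(RC coefficient) — independent of the other coefficients.
With the change, C* = 1.04/0.0199 = 52.3; it rises from 32.4.

C* ≈ 52.3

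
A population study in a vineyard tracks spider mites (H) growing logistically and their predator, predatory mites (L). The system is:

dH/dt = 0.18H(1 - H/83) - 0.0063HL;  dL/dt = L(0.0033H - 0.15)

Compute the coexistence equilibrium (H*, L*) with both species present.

H* ≈ 45.5, L* ≈ 12.9

From dL/dt = 0 with L > 0: 0.0033H* = 0.15, so H* = 45.5.
Substitute into dH/dt = 0: 0.18(1 - 45.5/83) = 0.0063L*.
The bracket is 0.452, giving L* = 0.0814/0.0063 = 12.9.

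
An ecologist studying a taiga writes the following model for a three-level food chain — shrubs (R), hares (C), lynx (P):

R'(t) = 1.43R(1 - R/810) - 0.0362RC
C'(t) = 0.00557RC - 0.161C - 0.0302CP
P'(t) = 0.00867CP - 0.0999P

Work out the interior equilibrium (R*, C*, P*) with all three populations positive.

R* ≈ 574, C* ≈ 11.5, P* ≈ 100

From dP/dt = 0: 0.00867C* = 0.0999, so C* = 11.5.
From dR/dt = 0: 1.43(1 - R*/810) = 0.0362·11.5, giving R* = 810·(1 - 0.292) = 574.
From dC/dt = 0: 0.00557·574 - 0.161 = 0.0302P*, so P* = 3.03/0.0302 = 100.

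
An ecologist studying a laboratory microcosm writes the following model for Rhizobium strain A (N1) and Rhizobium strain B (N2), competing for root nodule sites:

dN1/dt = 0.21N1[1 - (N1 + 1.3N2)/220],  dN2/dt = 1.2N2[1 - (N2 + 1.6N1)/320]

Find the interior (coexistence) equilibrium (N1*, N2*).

N1* ≈ 181, N2* ≈ 29.6

Setting both brackets to zero gives the nullclines N1 + 1.3N2 = 220 and 1.6N1 + N2 = 320.
Substituting N2 = 320 - 1.6N1 into the first: N1(1 - 1.3·1.6) = 220 - 1.3·320.
So N1* = -196/-1.08 = 181, and then N2* = 320 - 1.6·181 = 29.6.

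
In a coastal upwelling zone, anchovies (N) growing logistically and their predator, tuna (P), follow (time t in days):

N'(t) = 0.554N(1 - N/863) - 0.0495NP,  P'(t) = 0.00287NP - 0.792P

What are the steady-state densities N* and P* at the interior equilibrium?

N* ≈ 276, P* ≈ 7.61

From dP/dt = 0 with P > 0: 0.00287N* = 0.792, so N* = 276.
Substitute into dN/dt = 0: 0.554(1 - 276/863) = 0.0495P*.
The bracket is 0.68, giving P* = 0.377/0.0495 = 7.61.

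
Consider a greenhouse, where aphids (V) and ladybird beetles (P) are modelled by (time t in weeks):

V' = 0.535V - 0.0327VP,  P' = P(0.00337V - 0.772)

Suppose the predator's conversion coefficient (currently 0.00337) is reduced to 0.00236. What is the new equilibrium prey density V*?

At the interior fixed point, setting dP/dt = 0 with P > 0 fixes V* = (predator death rate)/(VP coefficient) — independent of the other coefficients.
With the change, V* = 0.772/0.00236 = 327; it rises from 229.

V* ≈ 327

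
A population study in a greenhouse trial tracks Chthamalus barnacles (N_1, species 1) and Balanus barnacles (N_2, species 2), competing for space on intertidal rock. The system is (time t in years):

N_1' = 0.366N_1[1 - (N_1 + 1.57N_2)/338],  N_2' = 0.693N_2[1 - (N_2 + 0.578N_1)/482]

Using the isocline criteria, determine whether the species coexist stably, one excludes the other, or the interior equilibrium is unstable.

Compare the nullcline intercepts: K1/α12 = 338/1.57 = 215 < K2 = 482; K2/α21 = 482/0.578 = 834 > K1 = 338.
Since the inequalities point opposite ways, species 2 can invade but species 1 cannot.

species 2 excludes species 1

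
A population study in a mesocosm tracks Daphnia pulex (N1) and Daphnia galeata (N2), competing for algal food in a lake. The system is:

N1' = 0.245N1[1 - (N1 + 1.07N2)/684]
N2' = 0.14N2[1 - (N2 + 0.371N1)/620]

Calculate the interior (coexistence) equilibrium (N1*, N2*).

N1* ≈ 34.2, N2* ≈ 607

Setting both brackets to zero gives the nullclines N1 + 1.07N2 = 684 and 0.371N1 + N2 = 620.
Substituting N2 = 620 - 0.371N1 into the first: N1(1 - 1.07·0.371) = 684 - 1.07·620.
So N1* = 20.6/0.603 = 34.2, and then N2* = 620 - 0.371·34.2 = 607.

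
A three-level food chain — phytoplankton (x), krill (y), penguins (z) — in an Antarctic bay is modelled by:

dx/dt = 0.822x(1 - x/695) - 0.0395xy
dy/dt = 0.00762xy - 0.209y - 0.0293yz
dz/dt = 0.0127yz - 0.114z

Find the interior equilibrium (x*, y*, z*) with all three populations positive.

From dz/dt = 0: 0.0127y* = 0.114, so y* = 8.98.
From dx/dt = 0: 0.822(1 - x*/695) = 0.0395·8.98, giving x* = 695·(1 - 0.431) = 395.
From dy/dt = 0: 0.00762·395 - 0.209 = 0.0293z*, so z* = 2.8/0.0293 = 95.6.

x* ≈ 395, y* ≈ 8.98, z* ≈ 95.6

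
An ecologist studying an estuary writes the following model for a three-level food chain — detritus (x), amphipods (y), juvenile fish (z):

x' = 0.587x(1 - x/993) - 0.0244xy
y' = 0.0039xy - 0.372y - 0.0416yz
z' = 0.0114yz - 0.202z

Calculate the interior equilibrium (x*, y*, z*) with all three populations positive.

x* ≈ 262, y* ≈ 17.7, z* ≈ 15.6

From dz/dt = 0: 0.0114y* = 0.202, so y* = 17.7.
From dx/dt = 0: 0.587(1 - x*/993) = 0.0244·17.7, giving x* = 993·(1 - 0.737) = 262.
From dy/dt = 0: 0.0039·262 - 0.372 = 0.0416z*, so z* = 0.648/0.0416 = 15.6.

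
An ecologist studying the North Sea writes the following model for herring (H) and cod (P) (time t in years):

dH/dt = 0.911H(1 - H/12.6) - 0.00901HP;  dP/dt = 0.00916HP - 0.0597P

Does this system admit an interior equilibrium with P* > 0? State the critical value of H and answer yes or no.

Threshold H = 6.52; K > 6.52, so yes, the predator persists.

The predator equation gives dP/dt > 0 only when H > 0.0597/0.00916 = 6.52.
Without the predator, H → K = 12.6. Since 12.6 > 6.52, the predator can invade and persist.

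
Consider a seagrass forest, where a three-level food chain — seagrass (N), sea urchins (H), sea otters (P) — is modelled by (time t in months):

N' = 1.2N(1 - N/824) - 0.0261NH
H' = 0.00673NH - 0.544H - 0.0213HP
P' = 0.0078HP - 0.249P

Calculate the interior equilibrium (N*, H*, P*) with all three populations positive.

N* ≈ 252, H* ≈ 31.9, P* ≈ 54

From dP/dt = 0: 0.0078H* = 0.249, so H* = 31.9.
From dN/dt = 0: 1.2(1 - N*/824) = 0.0261·31.9, giving N* = 824·(1 - 0.694) = 252.
From dH/dt = 0: 0.00673·252 - 0.544 = 0.0213P*, so P* = 1.15/0.0213 = 54.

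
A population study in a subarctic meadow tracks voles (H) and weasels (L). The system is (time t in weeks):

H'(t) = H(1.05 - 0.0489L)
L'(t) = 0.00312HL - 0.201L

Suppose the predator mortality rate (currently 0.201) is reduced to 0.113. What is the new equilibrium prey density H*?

At the interior fixed point, setting dL/dt = 0 with L > 0 fixes H* = (predator death rate)/(HL coefficient) — independent of the other coefficients.
With the change, H* = 0.113/0.00312 = 36.2; it falls from 64.4.

H* ≈ 36.2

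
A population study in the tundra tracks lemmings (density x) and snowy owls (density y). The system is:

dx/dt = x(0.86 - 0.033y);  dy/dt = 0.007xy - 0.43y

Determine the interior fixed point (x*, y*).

x* ≈ 61.4, y* ≈ 26.1

Set dy/dt = 0 with y > 0: 0.007x - 0.43 = 0, so x* = 0.43/0.007 = 61.4.
Set dx/dt = 0 with x > 0: 0.86 - 0.033y = 0, so y* = 0.86/0.033 = 26.1.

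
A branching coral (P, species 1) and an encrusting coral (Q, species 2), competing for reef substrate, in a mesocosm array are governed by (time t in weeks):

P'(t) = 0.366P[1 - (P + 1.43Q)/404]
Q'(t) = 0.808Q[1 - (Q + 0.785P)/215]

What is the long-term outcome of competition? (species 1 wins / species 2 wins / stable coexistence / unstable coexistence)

Compare the nullcline intercepts: K1/α12 = 404/1.43 = 283 > K2 = 215; K2/α21 = 215/0.785 = 274 < K1 = 404.
Since the inequalities point opposite ways, species 1 can invade but species 2 cannot.

species 1 excludes species 2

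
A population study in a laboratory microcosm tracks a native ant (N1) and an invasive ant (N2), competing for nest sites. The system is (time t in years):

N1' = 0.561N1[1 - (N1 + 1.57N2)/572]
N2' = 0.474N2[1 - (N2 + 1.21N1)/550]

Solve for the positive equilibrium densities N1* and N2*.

N1* ≈ 324, N2* ≈ 158

Setting both brackets to zero gives the nullclines N1 + 1.57N2 = 572 and 1.21N1 + N2 = 550.
Substituting N2 = 550 - 1.21N1 into the first: N1(1 - 1.57·1.21) = 572 - 1.57·550.
So N1* = -292/-0.9 = 324, and then N2* = 550 - 1.21·324 = 158.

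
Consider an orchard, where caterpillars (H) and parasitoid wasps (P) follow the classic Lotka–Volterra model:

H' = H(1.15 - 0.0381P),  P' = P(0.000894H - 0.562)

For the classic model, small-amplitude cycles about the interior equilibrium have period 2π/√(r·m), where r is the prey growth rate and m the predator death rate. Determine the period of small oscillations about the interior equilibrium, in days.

T ≈ 7.82 days

Here r = 1.15 and m = 0.562, so r·m = 0.646.
ω = √0.646 = 0.804 per day, hence T = 2π/ω ≈ 7.82 days.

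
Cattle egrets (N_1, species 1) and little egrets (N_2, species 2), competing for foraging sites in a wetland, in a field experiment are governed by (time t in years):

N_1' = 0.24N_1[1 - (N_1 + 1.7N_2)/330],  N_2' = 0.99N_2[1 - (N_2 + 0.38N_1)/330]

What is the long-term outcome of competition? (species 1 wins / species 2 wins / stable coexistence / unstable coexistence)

Compare the nullcline intercepts: K1/α12 = 330/1.7 = 194 < K2 = 330; K2/α21 = 330/0.38 = 868 > K1 = 330.
Since the inequalities point opposite ways, species 2 can invade but species 1 cannot.

species 2 excludes species 1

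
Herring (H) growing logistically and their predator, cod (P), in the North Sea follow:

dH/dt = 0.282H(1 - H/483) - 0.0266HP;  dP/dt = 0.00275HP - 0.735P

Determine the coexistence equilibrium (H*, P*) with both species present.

From dP/dt = 0 with P > 0: 0.00275H* = 0.735, so H* = 267.
Substitute into dH/dt = 0: 0.282(1 - 267/483) = 0.0266P*.
The bracket is 0.447, giving P* = 0.126/0.0266 = 4.74.

H* ≈ 267, P* ≈ 4.74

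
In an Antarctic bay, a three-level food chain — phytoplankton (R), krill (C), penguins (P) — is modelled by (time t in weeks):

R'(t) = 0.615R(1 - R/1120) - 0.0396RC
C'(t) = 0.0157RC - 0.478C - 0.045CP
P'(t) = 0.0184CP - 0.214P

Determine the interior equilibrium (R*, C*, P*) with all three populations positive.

R* ≈ 281, C* ≈ 11.6, P* ≈ 87.5

From dP/dt = 0: 0.0184C* = 0.214, so C* = 11.6.
From dR/dt = 0: 0.615(1 - R*/1120) = 0.0396·11.6, giving R* = 1120·(1 - 0.749) = 281.
From dC/dt = 0: 0.0157·281 - 0.478 = 0.045P*, so P* = 3.94/0.045 = 87.5.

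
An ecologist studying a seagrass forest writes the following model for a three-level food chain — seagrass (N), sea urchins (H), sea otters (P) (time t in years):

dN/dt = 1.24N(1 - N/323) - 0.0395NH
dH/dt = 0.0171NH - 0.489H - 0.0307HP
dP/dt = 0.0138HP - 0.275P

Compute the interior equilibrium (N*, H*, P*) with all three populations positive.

N* ≈ 118, H* ≈ 19.9, P* ≈ 49.8

From dP/dt = 0: 0.0138H* = 0.275, so H* = 19.9.
From dN/dt = 0: 1.24(1 - N*/323) = 0.0395·19.9, giving N* = 323·(1 - 0.635) = 118.
From dH/dt = 0: 0.0171·118 - 0.489 = 0.0307P*, so P* = 1.53/0.0307 = 49.8.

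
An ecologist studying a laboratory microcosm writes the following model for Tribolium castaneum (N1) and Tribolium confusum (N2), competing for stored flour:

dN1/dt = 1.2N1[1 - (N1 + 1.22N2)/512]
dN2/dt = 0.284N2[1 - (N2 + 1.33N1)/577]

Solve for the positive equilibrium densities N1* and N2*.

Setting both brackets to zero gives the nullclines N1 + 1.22N2 = 512 and 1.33N1 + N2 = 577.
Substituting N2 = 577 - 1.33N1 into the first: N1(1 - 1.22·1.33) = 512 - 1.22·577.
So N1* = -192/-0.623 = 308, and then N2* = 577 - 1.33·308 = 167.

N1* ≈ 308, N2* ≈ 167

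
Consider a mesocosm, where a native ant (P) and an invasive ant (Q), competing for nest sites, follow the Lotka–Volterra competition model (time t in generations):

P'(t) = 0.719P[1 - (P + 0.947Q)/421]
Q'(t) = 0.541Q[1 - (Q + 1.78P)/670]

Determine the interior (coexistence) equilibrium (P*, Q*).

P* ≈ 311, Q* ≈ 116

Setting both brackets to zero gives the nullclines P + 0.947Q = 421 and 1.78P + Q = 670.
Substituting Q = 670 - 1.78P into the first: P(1 - 0.947·1.78) = 421 - 0.947·670.
So P* = -213/-0.686 = 311, and then Q* = 670 - 1.78·311 = 116.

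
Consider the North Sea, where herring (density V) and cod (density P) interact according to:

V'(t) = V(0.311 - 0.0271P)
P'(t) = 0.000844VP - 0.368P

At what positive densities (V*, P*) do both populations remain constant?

Set dP/dt = 0 with P > 0: 0.000844V - 0.368 = 0, so V* = 0.368/0.000844 = 436.
Set dV/dt = 0 with V > 0: 0.311 - 0.0271P = 0, so P* = 0.311/0.0271 = 11.5.

V* ≈ 436, P* ≈ 11.5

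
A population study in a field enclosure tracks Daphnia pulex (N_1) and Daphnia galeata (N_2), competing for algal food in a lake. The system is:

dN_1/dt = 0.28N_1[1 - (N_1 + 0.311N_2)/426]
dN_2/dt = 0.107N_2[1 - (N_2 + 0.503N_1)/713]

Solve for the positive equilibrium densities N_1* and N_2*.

Setting both brackets to zero gives the nullclines N_1 + 0.311N_2 = 426 and 0.503N_1 + N_2 = 713.
Substituting N_2 = 713 - 0.503N_1 into the first: N_1(1 - 0.311·0.503) = 426 - 0.311·713.
So N_1* = 204/0.844 = 242, and then N_2* = 713 - 0.503·242 = 591.

N_1* ≈ 242, N_2* ≈ 591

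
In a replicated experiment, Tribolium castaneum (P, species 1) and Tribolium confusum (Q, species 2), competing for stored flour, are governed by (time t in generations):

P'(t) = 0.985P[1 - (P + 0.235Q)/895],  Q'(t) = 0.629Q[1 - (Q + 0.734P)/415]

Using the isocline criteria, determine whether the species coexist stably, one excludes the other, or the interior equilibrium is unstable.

species 1 excludes species 2

Compare the nullcline intercepts: K1/α12 = 895/0.235 = 3810 > K2 = 415; K2/α21 = 415/0.734 = 565 < K1 = 895.
Since the inequalities point opposite ways, species 1 can invade but species 2 cannot.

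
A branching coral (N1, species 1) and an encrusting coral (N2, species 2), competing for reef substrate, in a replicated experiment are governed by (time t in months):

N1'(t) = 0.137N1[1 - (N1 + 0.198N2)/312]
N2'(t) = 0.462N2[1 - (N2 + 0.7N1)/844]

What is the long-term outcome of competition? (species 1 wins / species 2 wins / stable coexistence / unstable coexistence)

Compare the nullcline intercepts: K1/α12 = 312/0.198 = 1580 > K2 = 844; K2/α21 = 844/0.7 = 1210 > K1 = 312.
Since both inequalities hold, each species can invade when rare, so the interior equilibrium is stable.

stable coexistence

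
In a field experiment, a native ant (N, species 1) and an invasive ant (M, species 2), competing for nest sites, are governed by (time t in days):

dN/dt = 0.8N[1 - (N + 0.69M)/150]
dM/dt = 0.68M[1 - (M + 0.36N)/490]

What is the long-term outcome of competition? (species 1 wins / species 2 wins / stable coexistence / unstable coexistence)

species 2 excludes species 1

Compare the nullcline intercepts: K1/α12 = 150/0.69 = 217 < K2 = 490; K2/α21 = 490/0.36 = 1360 > K1 = 150.
Since the inequalities point opposite ways, species 2 can invade but species 1 cannot.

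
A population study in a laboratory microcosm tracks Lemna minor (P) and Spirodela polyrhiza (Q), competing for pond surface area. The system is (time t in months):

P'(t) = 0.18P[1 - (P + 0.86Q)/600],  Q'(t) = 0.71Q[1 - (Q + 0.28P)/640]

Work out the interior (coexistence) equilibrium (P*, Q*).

P* ≈ 65.3, Q* ≈ 622

Setting both brackets to zero gives the nullclines P + 0.86Q = 600 and 0.28P + Q = 640.
Substituting Q = 640 - 0.28P into the first: P(1 - 0.86·0.28) = 600 - 0.86·640.
So P* = 49.6/0.759 = 65.3, and then Q* = 640 - 0.28·65.3 = 622.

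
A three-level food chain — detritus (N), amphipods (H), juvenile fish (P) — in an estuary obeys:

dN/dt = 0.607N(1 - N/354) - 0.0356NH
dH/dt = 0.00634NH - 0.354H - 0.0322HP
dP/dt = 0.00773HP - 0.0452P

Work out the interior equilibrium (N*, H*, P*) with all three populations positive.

N* ≈ 233, H* ≈ 5.85, P* ≈ 34.8

From dP/dt = 0: 0.00773H* = 0.0452, so H* = 5.85.
From dN/dt = 0: 0.607(1 - N*/354) = 0.0356·5.85, giving N* = 354·(1 - 0.343) = 233.
From dH/dt = 0: 0.00634·233 - 0.354 = 0.0322P*, so P* = 1.12/0.0322 = 34.8.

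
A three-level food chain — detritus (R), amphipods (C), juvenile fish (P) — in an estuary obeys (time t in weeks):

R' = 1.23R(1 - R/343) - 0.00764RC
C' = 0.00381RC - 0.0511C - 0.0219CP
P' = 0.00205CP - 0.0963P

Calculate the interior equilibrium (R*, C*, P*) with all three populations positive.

From dP/dt = 0: 0.00205C* = 0.0963, so C* = 47.
From dR/dt = 0: 1.23(1 - R*/343) = 0.00764·47, giving R* = 343·(1 - 0.292) = 243.
From dC/dt = 0: 0.00381·243 - 0.0511 = 0.0219P*, so P* = 0.874/0.0219 = 39.9.

R* ≈ 243, C* ≈ 47, P* ≈ 39.9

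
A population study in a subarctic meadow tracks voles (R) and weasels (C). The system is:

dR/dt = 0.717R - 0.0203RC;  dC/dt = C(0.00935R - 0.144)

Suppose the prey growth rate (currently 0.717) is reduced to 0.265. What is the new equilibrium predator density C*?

At the interior fixed point, setting dR/dt = 0 with R > 0 fixes C* = (prey growth rate)/(RC coefficient) — independent of the other coefficients.
With the change, C* = 0.265/0.0203 = 13.1; it falls from 35.3.

C* ≈ 13.1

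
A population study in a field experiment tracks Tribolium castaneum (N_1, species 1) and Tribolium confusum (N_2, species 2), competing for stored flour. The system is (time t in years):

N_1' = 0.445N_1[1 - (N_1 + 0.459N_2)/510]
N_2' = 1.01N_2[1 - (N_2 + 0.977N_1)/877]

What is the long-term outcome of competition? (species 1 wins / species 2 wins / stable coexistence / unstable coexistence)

stable coexistence

Compare the nullcline intercepts: K1/α12 = 510/0.459 = 1110 > K2 = 877; K2/α21 = 877/0.977 = 898 > K1 = 510.
Since both inequalities hold, each species can invade when rare, so the interior equilibrium is stable.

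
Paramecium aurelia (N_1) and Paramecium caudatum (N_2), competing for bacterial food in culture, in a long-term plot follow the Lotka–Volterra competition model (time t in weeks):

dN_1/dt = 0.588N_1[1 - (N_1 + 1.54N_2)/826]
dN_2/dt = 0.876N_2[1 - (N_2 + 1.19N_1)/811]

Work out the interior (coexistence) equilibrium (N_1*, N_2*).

Setting both brackets to zero gives the nullclines N_1 + 1.54N_2 = 826 and 1.19N_1 + N_2 = 811.
Substituting N_2 = 811 - 1.19N_1 into the first: N_1(1 - 1.54·1.19) = 826 - 1.54·811.
So N_1* = -423/-0.833 = 508, and then N_2* = 811 - 1.19·508 = 207.

N_1* ≈ 508, N_2* ≈ 207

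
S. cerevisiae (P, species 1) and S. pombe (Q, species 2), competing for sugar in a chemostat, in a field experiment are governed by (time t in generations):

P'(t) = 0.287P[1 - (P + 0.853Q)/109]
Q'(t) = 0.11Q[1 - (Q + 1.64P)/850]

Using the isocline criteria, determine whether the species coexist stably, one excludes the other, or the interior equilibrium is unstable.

species 2 excludes species 1

Compare the nullcline intercepts: K1/α12 = 109/0.853 = 128 < K2 = 850; K2/α21 = 850/1.64 = 518 > K1 = 109.
Since the inequalities point opposite ways, species 2 can invade but species 1 cannot.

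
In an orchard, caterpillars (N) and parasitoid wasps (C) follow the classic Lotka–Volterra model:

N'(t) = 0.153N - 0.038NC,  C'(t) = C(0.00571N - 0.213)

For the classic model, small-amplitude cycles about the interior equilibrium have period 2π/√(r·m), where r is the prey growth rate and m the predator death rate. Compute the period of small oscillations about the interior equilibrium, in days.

Here r = 0.153 and m = 0.213, so r·m = 0.0326.
ω = √0.0326 = 0.181 per day, hence T = 2π/ω ≈ 34.8 days.

T ≈ 34.8 days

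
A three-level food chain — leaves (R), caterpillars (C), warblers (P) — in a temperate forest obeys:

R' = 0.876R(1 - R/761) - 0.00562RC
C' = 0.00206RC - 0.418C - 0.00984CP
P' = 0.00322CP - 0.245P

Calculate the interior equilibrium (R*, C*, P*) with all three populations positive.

From dP/dt = 0: 0.00322C* = 0.245, so C* = 76.1.
From dR/dt = 0: 0.876(1 - R*/761) = 0.00562·76.1, giving R* = 761·(1 - 0.488) = 390.
From dC/dt = 0: 0.00206·390 - 0.418 = 0.00984P*, so P* = 0.384/0.00984 = 39.1.

R* ≈ 390, C* ≈ 76.1, P* ≈ 39.1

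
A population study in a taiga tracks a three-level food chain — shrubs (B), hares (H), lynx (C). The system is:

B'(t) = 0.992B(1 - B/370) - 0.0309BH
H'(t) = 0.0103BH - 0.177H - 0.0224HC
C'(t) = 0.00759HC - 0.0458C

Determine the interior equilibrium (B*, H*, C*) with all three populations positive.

B* ≈ 300, H* ≈ 6.03, C* ≈ 130

From dC/dt = 0: 0.00759H* = 0.0458, so H* = 6.03.
From dB/dt = 0: 0.992(1 - B*/370) = 0.0309·6.03, giving B* = 370·(1 - 0.188) = 300.
From dH/dt = 0: 0.0103·300 - 0.177 = 0.0224C*, so C* = 2.92/0.0224 = 130.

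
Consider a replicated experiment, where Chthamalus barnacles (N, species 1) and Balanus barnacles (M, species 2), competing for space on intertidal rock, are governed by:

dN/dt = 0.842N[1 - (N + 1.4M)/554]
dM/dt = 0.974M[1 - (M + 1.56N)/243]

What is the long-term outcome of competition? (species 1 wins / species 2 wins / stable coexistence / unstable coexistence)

Compare the nullcline intercepts: K1/α12 = 554/1.4 = 396 > K2 = 243; K2/α21 = 243/1.56 = 156 < K1 = 554.
Since the inequalities point opposite ways, species 1 can invade but species 2 cannot.

species 1 excludes species 2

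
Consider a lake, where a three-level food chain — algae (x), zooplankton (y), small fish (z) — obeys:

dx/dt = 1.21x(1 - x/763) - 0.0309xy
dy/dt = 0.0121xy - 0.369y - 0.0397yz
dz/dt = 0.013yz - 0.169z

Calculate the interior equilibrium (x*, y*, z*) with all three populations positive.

x* ≈ 510, y* ≈ 13, z* ≈ 146

From dz/dt = 0: 0.013y* = 0.169, so y* = 13.
From dx/dt = 0: 1.21(1 - x*/763) = 0.0309·13, giving x* = 763·(1 - 0.332) = 510.
From dy/dt = 0: 0.0121·510 - 0.369 = 0.0397z*, so z* = 5.8/0.0397 = 146.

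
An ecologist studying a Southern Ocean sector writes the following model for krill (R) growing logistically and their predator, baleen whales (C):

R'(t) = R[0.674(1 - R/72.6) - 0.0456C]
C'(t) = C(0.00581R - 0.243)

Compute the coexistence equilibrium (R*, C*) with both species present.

R* ≈ 41.8, C* ≈ 6.27

From dC/dt = 0 with C > 0: 0.00581R* = 0.243, so R* = 41.8.
Substitute into dR/dt = 0: 0.674(1 - 41.8/72.6) = 0.0456C*.
The bracket is 0.424, giving C* = 0.286/0.0456 = 6.27.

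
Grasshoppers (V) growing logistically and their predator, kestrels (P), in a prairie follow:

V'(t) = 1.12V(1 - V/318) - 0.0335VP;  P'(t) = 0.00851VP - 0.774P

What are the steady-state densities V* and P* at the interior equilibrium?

V* ≈ 91, P* ≈ 23.9

From dP/dt = 0 with P > 0: 0.00851V* = 0.774, so V* = 91.
Substitute into dV/dt = 0: 1.12(1 - 91/318) = 0.0335P*.
The bracket is 0.714, giving P* = 0.8/0.0335 = 23.9.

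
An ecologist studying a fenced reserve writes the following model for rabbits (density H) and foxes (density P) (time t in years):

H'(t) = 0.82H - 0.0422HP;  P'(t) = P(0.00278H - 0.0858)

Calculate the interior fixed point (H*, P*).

Set dP/dt = 0 with P > 0: 0.00278H - 0.0858 = 0, so H* = 0.0858/0.00278 = 30.9.
Set dH/dt = 0 with H > 0: 0.82 - 0.0422P = 0, so P* = 0.82/0.0422 = 19.4.

H* ≈ 30.9, P* ≈ 19.4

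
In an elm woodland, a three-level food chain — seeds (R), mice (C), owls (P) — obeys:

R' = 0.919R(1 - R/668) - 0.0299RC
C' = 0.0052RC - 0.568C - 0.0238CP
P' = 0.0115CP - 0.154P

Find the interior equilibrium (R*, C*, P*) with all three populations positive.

R* ≈ 377, C* ≈ 13.4, P* ≈ 58.5

From dP/dt = 0: 0.0115C* = 0.154, so C* = 13.4.
From dR/dt = 0: 0.919(1 - R*/668) = 0.0299·13.4, giving R* = 668·(1 - 0.436) = 377.
From dC/dt = 0: 0.0052·377 - 0.568 = 0.0238P*, so P* = 1.39/0.0238 = 58.5.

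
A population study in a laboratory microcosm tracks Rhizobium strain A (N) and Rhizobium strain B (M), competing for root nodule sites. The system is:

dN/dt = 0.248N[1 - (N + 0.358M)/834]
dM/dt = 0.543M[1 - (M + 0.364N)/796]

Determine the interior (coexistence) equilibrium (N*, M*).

Setting both brackets to zero gives the nullclines N + 0.358M = 834 and 0.364N + M = 796.
Substituting M = 796 - 0.364N into the first: N(1 - 0.358·0.364) = 834 - 0.358·796.
So N* = 549/0.87 = 631, and then M* = 796 - 0.364·631 = 566.

N* ≈ 631, M* ≈ 566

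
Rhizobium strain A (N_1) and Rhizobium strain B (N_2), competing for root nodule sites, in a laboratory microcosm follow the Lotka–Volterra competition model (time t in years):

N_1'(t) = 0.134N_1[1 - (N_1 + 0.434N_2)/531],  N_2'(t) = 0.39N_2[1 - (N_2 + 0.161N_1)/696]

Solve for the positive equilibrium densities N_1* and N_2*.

N_1* ≈ 246, N_2* ≈ 656

Setting both brackets to zero gives the nullclines N_1 + 0.434N_2 = 531 and 0.161N_1 + N_2 = 696.
Substituting N_2 = 696 - 0.161N_1 into the first: N_1(1 - 0.434·0.161) = 531 - 0.434·696.
So N_1* = 229/0.93 = 246, and then N_2* = 696 - 0.161·246 = 656.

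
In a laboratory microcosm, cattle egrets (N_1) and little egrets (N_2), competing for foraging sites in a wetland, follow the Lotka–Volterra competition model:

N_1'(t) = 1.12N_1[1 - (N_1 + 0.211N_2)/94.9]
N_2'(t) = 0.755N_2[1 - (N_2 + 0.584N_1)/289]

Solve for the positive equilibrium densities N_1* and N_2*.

Setting both brackets to zero gives the nullclines N_1 + 0.211N_2 = 94.9 and 0.584N_1 + N_2 = 289.
Substituting N_2 = 289 - 0.584N_1 into the first: N_1(1 - 0.211·0.584) = 94.9 - 0.211·289.
So N_1* = 33.9/0.877 = 38.7, and then N_2* = 289 - 0.584·38.7 = 266.

N_1* ≈ 38.7, N_2* ≈ 266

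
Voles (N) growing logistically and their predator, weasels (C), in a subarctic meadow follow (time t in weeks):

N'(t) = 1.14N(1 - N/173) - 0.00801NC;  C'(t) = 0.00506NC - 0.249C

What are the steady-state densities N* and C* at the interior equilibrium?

N* ≈ 49.2, C* ≈ 102

From dC/dt = 0 with C > 0: 0.00506N* = 0.249, so N* = 49.2.
Substitute into dN/dt = 0: 1.14(1 - 49.2/173) = 0.00801C*.
The bracket is 0.716, giving C* = 0.816/0.00801 = 102.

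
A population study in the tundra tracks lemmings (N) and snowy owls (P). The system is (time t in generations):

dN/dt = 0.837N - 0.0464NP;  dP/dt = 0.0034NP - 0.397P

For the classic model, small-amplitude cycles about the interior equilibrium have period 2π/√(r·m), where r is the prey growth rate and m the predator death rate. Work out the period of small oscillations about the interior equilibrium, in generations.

T ≈ 10.9 generations

Here r = 0.837 and m = 0.397, so r·m = 0.332.
ω = √0.332 = 0.576 per generation, hence T = 2π/ω ≈ 10.9 generations.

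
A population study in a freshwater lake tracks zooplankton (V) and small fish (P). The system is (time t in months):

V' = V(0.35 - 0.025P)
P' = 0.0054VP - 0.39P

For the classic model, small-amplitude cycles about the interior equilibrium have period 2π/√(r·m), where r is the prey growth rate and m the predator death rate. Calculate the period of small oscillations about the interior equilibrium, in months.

Here r = 0.35 and m = 0.39, so r·m = 0.136.
ω = √0.136 = 0.369 per month, hence T = 2π/ω ≈ 17 months.

T ≈ 17 months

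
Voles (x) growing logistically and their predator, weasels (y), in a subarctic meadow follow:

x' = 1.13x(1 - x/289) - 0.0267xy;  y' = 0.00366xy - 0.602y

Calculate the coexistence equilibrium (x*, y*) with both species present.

x* ≈ 164, y* ≈ 18.2

From dy/dt = 0 with y > 0: 0.00366x* = 0.602, so x* = 164.
Substitute into dx/dt = 0: 1.13(1 - 164/289) = 0.0267y*.
The bracket is 0.431, giving y* = 0.487/0.0267 = 18.2.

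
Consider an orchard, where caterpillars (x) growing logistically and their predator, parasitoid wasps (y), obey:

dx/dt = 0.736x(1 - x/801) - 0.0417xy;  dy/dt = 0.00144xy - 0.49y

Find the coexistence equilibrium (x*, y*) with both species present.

From dy/dt = 0 with y > 0: 0.00144x* = 0.49, so x* = 340.
Substitute into dx/dt = 0: 0.736(1 - 340/801) = 0.0417y*.
The bracket is 0.575, giving y* = 0.423/0.0417 = 10.2.

x* ≈ 340, y* ≈ 10.2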